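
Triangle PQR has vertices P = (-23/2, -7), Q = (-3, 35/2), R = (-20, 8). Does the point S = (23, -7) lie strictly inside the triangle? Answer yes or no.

Barycentric coordinates of S: (2654/1343, 2070/1343, -3381/1343).
The three coordinates are positive, positive, negative; a point is interior exactly when all three are positive.

no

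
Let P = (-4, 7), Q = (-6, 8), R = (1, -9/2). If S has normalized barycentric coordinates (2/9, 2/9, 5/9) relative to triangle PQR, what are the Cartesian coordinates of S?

S = (2/9)·P + (2/9)·Q + (5/9)·R.
x-coordinate: (2/9)·(-4) + (2/9)·(-6) + (5/9)·1 = -5/3.
y-coordinate: (2/9)·7 + (2/9)·8 + (5/9)·(-9/2) = 5/6.

(-5/3, 5/6)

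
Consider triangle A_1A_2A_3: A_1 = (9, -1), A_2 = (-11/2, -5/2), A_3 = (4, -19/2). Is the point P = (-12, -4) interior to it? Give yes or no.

no

Barycentric coordinates of P: (-239/463, 654/463, 48/463).
The three coordinates are negative, positive, positive; a point is interior exactly when all three are positive.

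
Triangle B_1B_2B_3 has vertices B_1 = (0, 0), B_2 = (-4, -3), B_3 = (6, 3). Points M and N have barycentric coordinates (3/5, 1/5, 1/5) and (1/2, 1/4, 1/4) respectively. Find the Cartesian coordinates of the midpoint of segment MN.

(9/20, 0)

Barycentric coordinates of the midpoint are the average: (11/20, 9/40, 9/40).
Converting: (11/20)·B_1 + (9/40)·B_2 + (9/40)·B_3 = (9/20, 0).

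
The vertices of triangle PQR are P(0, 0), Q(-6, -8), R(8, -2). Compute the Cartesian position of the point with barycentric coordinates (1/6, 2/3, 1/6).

S = (1/6)·P + (2/3)·Q + (1/6)·R.
x-coordinate: (1/6)·0 + (2/3)·(-6) + (1/6)·8 = -8/3.
y-coordinate: (1/6)·0 + (2/3)·(-8) + (1/6)·(-2) = -17/3.

(-8/3, -17/3)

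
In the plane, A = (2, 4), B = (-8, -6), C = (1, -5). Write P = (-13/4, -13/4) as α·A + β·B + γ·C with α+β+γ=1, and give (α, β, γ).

Signed area of the reference triangle: [ABC] = ½·(2·(-6−(-5)) + (-8)·(-5−4) + 1·(4−(-6))) = ½·(-2 + 72 + 10) = 40.
[PBC] = ½·((-13/4)·(-6−(-5)) + (-8)·(-5−(-13/4)) + 1·(-13/4−(-6))) = ½·(13/4 + 14 + 11/4) = 10, so the A-coordinate is 10/40 = 1/4.
[APC] = ½·(2·(-13/4−(-5)) + (-13/4)·(-5−4) + 1·(4−(-13/4))) = ½·(7/2 + 117/4 + 29/4) = 20, so the B-coordinate is 1/2.
[ABP] = ½·(2·(-6−(-13/4)) + (-8)·(-13/4−4) + (-13/4)·(4−(-6))) = ½·(-11/2 + 58 − 65/2) = 10, so the C-coordinate is 1/4.
Check: 1/4 + 1/2 + 1/4 = 1.

(1/4, 1/2, 1/4)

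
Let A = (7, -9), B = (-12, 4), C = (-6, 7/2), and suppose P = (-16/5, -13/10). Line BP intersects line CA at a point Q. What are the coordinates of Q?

(8/3, -29/6)

Barycentric coordinates of P with respect to ABC: (2/5, 2/5, 1/5).
On side CA the B-coordinate is zero; dropping P's B-weight 2/5 and renormalizing the remaining 1/5 : 2/5 gives weights 1/3, 2/3 on C, A.
Q = (1/3)·(-6, 7/2) + (2/3)·(7, -9) = (8/3, -29/6).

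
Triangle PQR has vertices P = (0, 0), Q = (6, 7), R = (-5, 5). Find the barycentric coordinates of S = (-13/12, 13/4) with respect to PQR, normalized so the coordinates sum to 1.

Signed area of the reference triangle: [PQR] = ½·(0·(7−5) + 6·(5−0) + (-5)·(0−7)) = ½·(0 + 30 + 35) = 65/2.
[SQR] = ½·((-13/12)·(7−5) + 6·(5−(13/4)) + (-5)·(13/4−7)) = ½·(-13/6 + 21/2 + 75/4) = 325/24, so the P-coordinate is (325/24)/(65/2) = 5/12.
[PSR] = ½·(0·(13/4−5) + (-13/12)·(5−0) + (-5)·(0−(13/4))) = ½·(0 − 65/12 + 65/4) = 65/12, so the Q-coordinate is 1/6.
[PQS] = ½·(0·(7−(13/4)) + 6·(13/4−0) + (-13/12)·(0−7)) = ½·(0 + 39/2 + 91/12) = 325/24, so the R-coordinate is 5/12.
Check: 5/12 + 1/6 + 5/12 = 1.

(5/12, 1/6, 5/12)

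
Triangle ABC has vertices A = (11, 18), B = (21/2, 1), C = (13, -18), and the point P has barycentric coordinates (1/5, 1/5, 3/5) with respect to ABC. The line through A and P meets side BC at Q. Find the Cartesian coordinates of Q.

(99/8, -53/4)

Line AP meets BC where the A-coordinate vanishes; zeroing P's A-weight and renormalizing leaves B, C-weights 1/5 : 3/5 → (1/4, 3/4).
So Q = (1/4)·B + (3/4)·C = (99/8, -53/4).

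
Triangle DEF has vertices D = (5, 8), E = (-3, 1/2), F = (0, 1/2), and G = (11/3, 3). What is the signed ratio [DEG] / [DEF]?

4/3

[DEF] = ½·(5·(1/2−(1/2)) + (-3)·(1/2−8) + 0·(8−(1/2))) = ½·(0 + 45/2 + 0) = 45/4.
[DEG] = ½·(5·(1/2−3) + (-3)·(3−8) + (11/3)·(8−(1/2))) = ½·(-25/2 + 15 + 55/2) = 15, so the ratio is 15/(45/4) = 4/3.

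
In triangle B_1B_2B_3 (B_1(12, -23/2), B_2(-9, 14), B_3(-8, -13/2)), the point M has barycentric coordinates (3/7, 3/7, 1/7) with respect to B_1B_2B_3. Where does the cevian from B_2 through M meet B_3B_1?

(7, -41/4)

Line B_2M meets B_3B_1 where the B_2-coordinate vanishes; zeroing M's B_2-weight and renormalizing leaves B_3, B_1-weights 1/7 : 3/7 → (1/4, 3/4).
So N = (1/4)·B_3 + (3/4)·B_1 = (7, -41/4).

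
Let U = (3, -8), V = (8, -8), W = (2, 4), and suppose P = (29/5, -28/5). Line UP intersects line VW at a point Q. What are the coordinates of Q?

(13/2, -5)

Barycentric coordinates of P with respect to UVW: (1/5, 3/5, 1/5).
On side VW the U-coordinate is zero; dropping P's U-weight 1/5 and renormalizing the remaining 3/5 : 1/5 gives weights 3/4, 1/4 on V, W.
Q = (3/4)·(8, -8) + (1/4)·(2, 4) = (13/2, -5).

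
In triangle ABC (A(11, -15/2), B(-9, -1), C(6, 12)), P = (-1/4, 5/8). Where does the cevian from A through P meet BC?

(-4, 10/3)

Barycentric coordinates of P with respect to ABC: (1/4, 1/2, 1/4).
On side BC the A-coordinate is zero; dropping P's A-weight 1/4 and renormalizing the remaining 1/2 : 1/4 gives weights 2/3, 1/3 on B, C.
Q = (2/3)·(-9, -1) + (1/3)·(6, 12) = (-4, 10/3).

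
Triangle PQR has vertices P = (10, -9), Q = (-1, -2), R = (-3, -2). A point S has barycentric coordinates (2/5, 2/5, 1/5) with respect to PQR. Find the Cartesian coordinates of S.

(3, -24/5)

S = (2/5)·P + (2/5)·Q + (1/5)·R.
x-coordinate: (2/5)·10 + (2/5)·(-1) + (1/5)·(-3) = 3.
y-coordinate: (2/5)·(-9) + (2/5)·(-2) + (1/5)·(-2) = -24/5.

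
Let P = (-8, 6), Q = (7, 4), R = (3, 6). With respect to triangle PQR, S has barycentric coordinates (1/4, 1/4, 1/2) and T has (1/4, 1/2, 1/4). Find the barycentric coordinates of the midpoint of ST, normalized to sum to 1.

(1/4, 3/8, 3/8)

Since both coordinate triples sum to 1, the midpoint's barycentrics are the componentwise average.
(1/4+1/4)/2 = 1/4; similarly 3/8 and 3/8.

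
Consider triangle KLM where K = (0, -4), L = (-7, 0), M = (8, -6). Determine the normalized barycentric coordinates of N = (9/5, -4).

Signed area of the reference triangle: [KLM] = ½·(0·(0−(-6)) + (-7)·(-6−(-4)) + 8·(-4−0)) = ½·(0 + 14 − 32) = -9.
[NLM] = ½·((9/5)·(0−(-6)) + (-7)·(-6−(-4)) + 8·(-4−0)) = ½·(54/5 + 14 − 32) = -18/5, so the K-coordinate is (-18/5)/(-9) = 2/5.
[KNM] = ½·(0·(-4−(-6)) + (9/5)·(-6−(-4)) + 8·(-4−(-4))) = ½·(0 − 18/5 + 0) = -9/5, so the L-coordinate is 1/5.
[KLN] = ½·(0·(0−(-4)) + (-7)·(-4−(-4)) + (9/5)·(-4−0)) = ½·(0 + 0 − 36/5) = -18/5, so the M-coordinate is 2/5.

(2/5, 1/5, 2/5)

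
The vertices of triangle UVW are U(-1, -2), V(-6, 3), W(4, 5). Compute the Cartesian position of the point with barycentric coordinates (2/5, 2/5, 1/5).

P = (2/5)·U + (2/5)·V + (1/5)·W.
x-coordinate: (2/5)·(-1) + (2/5)·(-6) + (1/5)·4 = -2.
y-coordinate: (2/5)·(-2) + (2/5)·3 + (1/5)·5 = 7/5.

(-2, 7/5)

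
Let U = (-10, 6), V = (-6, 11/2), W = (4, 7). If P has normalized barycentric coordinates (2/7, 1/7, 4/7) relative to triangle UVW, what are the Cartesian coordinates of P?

(-10/7, 13/2)

P = (2/7)·U + (1/7)·V + (4/7)·W.
x-coordinate: (2/7)·(-10) + (1/7)·(-6) + (4/7)·4 = -10/7.
y-coordinate: (2/7)·6 + (1/7)·(11/2) + (4/7)·7 = 13/2.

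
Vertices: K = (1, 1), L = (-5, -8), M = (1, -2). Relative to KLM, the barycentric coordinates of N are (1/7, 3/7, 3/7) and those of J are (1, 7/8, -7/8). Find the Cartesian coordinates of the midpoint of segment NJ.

(-163/56, -235/56)

Barycentric coordinates of the midpoint are the average: (4/7, 73/112, -25/112).
Converting: (4/7)·K + (73/112)·L + (-25/112)·M = (-163/56, -235/56).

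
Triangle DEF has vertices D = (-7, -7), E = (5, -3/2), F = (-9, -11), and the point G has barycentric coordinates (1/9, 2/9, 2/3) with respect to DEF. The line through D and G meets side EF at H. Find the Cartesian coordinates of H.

(-11/2, -69/8)

Line DG meets EF where the D-coordinate vanishes; zeroing G's D-weight and renormalizing leaves E, F-weights 2/9 : 2/3 → (1/4, 3/4).
So H = (1/4)·E + (3/4)·F = (-11/2, -69/8).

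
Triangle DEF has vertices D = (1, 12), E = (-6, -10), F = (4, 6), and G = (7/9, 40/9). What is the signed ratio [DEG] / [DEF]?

[DEF] = ½·(1·(-10−6) + (-6)·(6−12) + 4·(12−(-10))) = ½·(-16 + 36 + 88) = 54.
[DEG] = ½·(1·(-10−(40/9)) + (-6)·(40/9−12) + (7/9)·(12−(-10))) = ½·(-130/9 + 136/3 + 154/9) = 24, so the ratio is 24/54 = 4/9.

4/9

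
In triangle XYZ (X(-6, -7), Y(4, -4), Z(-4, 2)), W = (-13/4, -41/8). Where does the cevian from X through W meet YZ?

Barycentric coordinates of W with respect to XYZ: (5/8, 1/4, 1/8).
On side YZ the X-coordinate is zero; dropping W's X-weight 5/8 and renormalizing the remaining 1/4 : 1/8 gives weights 2/3, 1/3 on Y, Z.
V = (2/3)·(4, -4) + (1/3)·(-4, 2) = (4/3, -2).

(4/3, -2)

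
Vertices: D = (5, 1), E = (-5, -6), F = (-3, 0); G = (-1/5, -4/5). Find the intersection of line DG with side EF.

Barycentric coordinates of G with respect to DEF: (2/5, 1/5, 2/5).
On side EF the D-coordinate is zero; dropping G's D-weight 2/5 and renormalizing the remaining 1/5 : 2/5 gives weights 1/3, 2/3 on E, F.
H = (1/3)·(-5, -6) + (2/3)·(-3, 0) = (-11/3, -2).

(-11/3, -2)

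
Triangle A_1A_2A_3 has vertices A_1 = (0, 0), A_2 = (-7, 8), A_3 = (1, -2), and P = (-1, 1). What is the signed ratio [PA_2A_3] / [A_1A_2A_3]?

2/3

[A_1A_2A_3] = ½·(0·(8−(-2)) + (-7)·(-2−0) + 1·(0−8)) = ½·(0 + 14 − 8) = 3.
[PA_2A_3] = ½·((-1)·(8−(-2)) + (-7)·(-2−1) + 1·(1−8)) = ½·(-10 + 21 − 7) = 2, so the ratio is 2/3 = 2/3.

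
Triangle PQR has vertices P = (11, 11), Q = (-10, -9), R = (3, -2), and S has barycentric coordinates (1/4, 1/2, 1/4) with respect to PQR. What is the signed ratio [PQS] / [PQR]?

The signed ratio [PQS]/[PQR] equals the barycentric coordinate of S at vertex R, which is 1/4.

1/4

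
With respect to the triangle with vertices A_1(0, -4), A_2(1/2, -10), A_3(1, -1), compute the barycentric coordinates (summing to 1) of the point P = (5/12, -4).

(1/2, 1/6, 1/3)

Signed area of the reference triangle: [A_1A_2A_3] = ½·(0·(-10−(-1)) + (1/2)·(-1−(-4)) + 1·(-4−(-10))) = ½·(0 + 3/2 + 6) = 15/4.
[PA_2A_3] = ½·((5/12)·(-10−(-1)) + (1/2)·(-1−(-4)) + 1·(-4−(-10))) = ½·(-15/4 + 3/2 + 6) = 15/8, so the A_1-coordinate is (15/8)/(15/4) = 1/2.
[A_1PA_3] = ½·(0·(-4−(-1)) + (5/12)·(-1−(-4)) + 1·(-4−(-4))) = ½·(0 + 5/4 + 0) = 5/8, so the A_2-coordinate is 1/6.
[A_1A_2P] = ½·(0·(-10−(-4)) + (1/2)·(-4−(-4)) + (5/12)·(-4−(-10))) = ½·(0 + 0 + 5/2) = 5/4, so the A_3-coordinate is 1/3.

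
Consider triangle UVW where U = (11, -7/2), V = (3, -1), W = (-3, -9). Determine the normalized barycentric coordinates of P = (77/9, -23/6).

Signed area of the reference triangle: [UVW] = ½·(11·(-1−(-9)) + 3·(-9−(-7/2)) + (-3)·(-7/2−(-1))) = ½·(88 − 33/2 + 15/2) = 79/2.
[PVW] = ½·((77/9)·(-1−(-9)) + 3·(-9−(-23/6)) + (-3)·(-23/6−(-1))) = ½·(616/9 − 31/2 + 17/2) = 553/18, so the U-coordinate is (553/18)/(79/2) = 7/9.
[UPW] = ½·(11·(-23/6−(-9)) + (77/9)·(-9−(-7/2)) + (-3)·(-7/2−(-23/6))) = ½·(341/6 − 847/18 − 1) = 79/18, so the V-coordinate is 1/9.
[UVP] = ½·(11·(-1−(-23/6)) + 3·(-23/6−(-7/2)) + (77/9)·(-7/2−(-1))) = ½·(187/6 − 1 − 385/18) = 79/18, so the W-coordinate is 1/9.
Check: 7/9 + 1/9 + 1/9 = 1.

(7/9, 1/9, 1/9)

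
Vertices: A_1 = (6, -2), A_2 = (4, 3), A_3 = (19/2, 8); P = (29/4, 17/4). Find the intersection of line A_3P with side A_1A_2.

(5, 1/2)

Barycentric coordinates of P with respect to A_1A_2A_3: (1/4, 1/4, 1/2).
On side A_1A_2 the A_3-coordinate is zero; dropping P's A_3-weight 1/2 and renormalizing the remaining 1/4 : 1/4 gives weights 1/2, 1/2 on A_1, A_2.
Q = (1/2)·(6, -2) + (1/2)·(4, 3) = (5, 1/2).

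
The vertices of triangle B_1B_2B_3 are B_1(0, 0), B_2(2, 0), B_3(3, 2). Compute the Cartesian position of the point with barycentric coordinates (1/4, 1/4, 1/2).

M = (1/4)·B_1 + (1/4)·B_2 + (1/2)·B_3.
x-coordinate: (1/4)·0 + (1/4)·2 + (1/2)·3 = 2.
y-coordinate: (1/4)·0 + (1/4)·0 + (1/2)·2 = 1.

(2, 1)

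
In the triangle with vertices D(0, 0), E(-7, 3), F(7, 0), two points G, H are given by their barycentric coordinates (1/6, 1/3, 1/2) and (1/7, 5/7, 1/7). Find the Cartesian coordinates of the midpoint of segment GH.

Barycentric coordinates of the midpoint are the average: (13/84, 11/21, 9/28).
Converting: (13/84)·D + (11/21)·E + (9/28)·F = (-17/12, 11/7).

(-17/12, 11/7)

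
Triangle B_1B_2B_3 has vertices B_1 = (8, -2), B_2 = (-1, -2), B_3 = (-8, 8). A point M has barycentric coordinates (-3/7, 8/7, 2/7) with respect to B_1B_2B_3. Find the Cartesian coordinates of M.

M = (-3/7)·B_1 + (8/7)·B_2 + (2/7)·B_3.
x-coordinate: (-3/7)·8 + (8/7)·(-1) + (2/7)·(-8) = -48/7.
y-coordinate: (-3/7)·(-2) + (8/7)·(-2) + (2/7)·8 = 6/7.

(-48/7, 6/7)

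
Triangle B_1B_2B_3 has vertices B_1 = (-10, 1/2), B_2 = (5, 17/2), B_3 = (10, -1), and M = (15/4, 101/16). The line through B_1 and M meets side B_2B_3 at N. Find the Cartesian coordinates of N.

Barycentric coordinates of M with respect to B_1B_2B_3: (1/8, 3/4, 1/8).
On side B_2B_3 the B_1-coordinate is zero; dropping M's B_1-weight 1/8 and renormalizing the remaining 3/4 : 1/8 gives weights 6/7, 1/7 on B_2, B_3.
N = (6/7)·(5, 17/2) + (1/7)·(10, -1) = (40/7, 50/7).

(40/7, 50/7)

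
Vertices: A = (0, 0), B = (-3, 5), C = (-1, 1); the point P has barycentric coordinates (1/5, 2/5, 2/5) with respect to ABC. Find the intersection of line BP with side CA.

Line BP meets CA where the B-coordinate vanishes; zeroing P's B-weight and renormalizing leaves C, A-weights 2/5 : 1/5 → (2/3, 1/3).
So Q = (2/3)·C + (1/3)·A = (-2/3, 2/3).

(-2/3, 2/3)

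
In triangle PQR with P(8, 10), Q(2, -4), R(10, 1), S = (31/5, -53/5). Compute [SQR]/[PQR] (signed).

-9/10

[PQR] = ½·(8·(-4−1) + 2·(1−10) + 10·(10−(-4))) = ½·(-40 − 18 + 140) = 41.
[SQR] = ½·((31/5)·(-4−1) + 2·(1−(-53/5)) + 10·(-53/5−(-4))) = ½·(-31 + 116/5 − 66) = -369/10, so the ratio is (-369/10)/41 = -9/10.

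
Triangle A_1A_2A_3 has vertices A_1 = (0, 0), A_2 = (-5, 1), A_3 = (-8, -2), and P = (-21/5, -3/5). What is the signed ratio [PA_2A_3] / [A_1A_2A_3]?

2/5

[A_1A_2A_3] = ½·(0·(1−(-2)) + (-5)·(-2−0) + (-8)·(0−1)) = ½·(0 + 10 + 8) = 9.
[PA_2A_3] = ½·((-21/5)·(1−(-2)) + (-5)·(-2−(-3/5)) + (-8)·(-3/5−1)) = ½·(-63/5 + 7 + 64/5) = 18/5, so the ratio is (18/5)/9 = 2/5.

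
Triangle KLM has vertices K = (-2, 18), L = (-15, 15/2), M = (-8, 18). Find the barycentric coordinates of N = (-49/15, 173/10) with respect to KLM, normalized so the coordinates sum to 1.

(13/15, 1/15, 1/15)

Signed area of the reference triangle: [KLM] = ½·((-2)·(15/2−18) + (-15)·(18−18) + (-8)·(18−(15/2))) = ½·(21 + 0 − 84) = -63/2.
[NLM] = ½·((-49/15)·(15/2−18) + (-15)·(18−(173/10)) + (-8)·(173/10−(15/2))) = ½·(343/10 − 21/2 − 392/5) = -273/10, so the K-coordinate is (-273/10)/(-63/2) = 13/15.
[KNM] = ½·((-2)·(173/10−18) + (-49/15)·(18−18) + (-8)·(18−(173/10))) = ½·(7/5 + 0 − 28/5) = -21/10, so the L-coordinate is 1/15.
[KLN] = ½·((-2)·(15/2−(173/10)) + (-15)·(173/10−18) + (-49/15)·(18−(15/2))) = ½·(98/5 + 21/2 − 343/10) = -21/10, so the M-coordinate is 1/15.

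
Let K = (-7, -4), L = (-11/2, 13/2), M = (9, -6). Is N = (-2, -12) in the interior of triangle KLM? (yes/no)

Barycentric coordinates of N: (449/342, -118/171, 43/114).
The three coordinates are positive, negative, positive; a point is interior exactly when all three are positive.

no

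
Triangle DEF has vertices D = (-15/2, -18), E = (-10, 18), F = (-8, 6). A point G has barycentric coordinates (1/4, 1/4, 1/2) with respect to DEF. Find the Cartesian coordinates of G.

G = (1/4)·D + (1/4)·E + (1/2)·F.
x-coordinate: (1/4)·(-15/2) + (1/4)·(-10) + (1/2)·(-8) = -67/8.
y-coordinate: (1/4)·(-18) + (1/4)·18 + (1/2)·6 = 3.

(-67/8, 3)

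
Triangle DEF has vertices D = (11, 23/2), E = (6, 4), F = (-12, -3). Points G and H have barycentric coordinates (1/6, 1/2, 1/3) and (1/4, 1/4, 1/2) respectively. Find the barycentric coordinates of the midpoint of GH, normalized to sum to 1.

Since both coordinate triples sum to 1, the midpoint's barycentrics are the componentwise average.
(1/6+1/4)/2 = 5/24; similarly 3/8 and 5/12.

(5/24, 3/8, 5/12)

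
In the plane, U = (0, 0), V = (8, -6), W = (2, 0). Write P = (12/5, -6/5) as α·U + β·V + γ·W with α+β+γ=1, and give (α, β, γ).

(2/5, 1/5, 2/5)

Signed area of the reference triangle: [UVW] = ½·(0·(-6−0) + 8·(0−0) + 2·(0−(-6))) = ½·(0 + 0 + 12) = 6.
[PVW] = ½·((12/5)·(-6−0) + 8·(0−(-6/5)) + 2·(-6/5−(-6))) = ½·(-72/5 + 48/5 + 48/5) = 12/5, so the U-coordinate is (12/5)/6 = 2/5.
[UPW] = ½·(0·(-6/5−0) + (12/5)·(0−0) + 2·(0−(-6/5))) = ½·(0 + 0 + 12/5) = 6/5, so the V-coordinate is 1/5.
[UVP] = ½·(0·(-6−(-6/5)) + 8·(-6/5−0) + (12/5)·(0−(-6))) = ½·(0 − 48/5 + 72/5) = 12/5, so the W-coordinate is 2/5.
Check: 2/5 + 1/5 + 2/5 = 1.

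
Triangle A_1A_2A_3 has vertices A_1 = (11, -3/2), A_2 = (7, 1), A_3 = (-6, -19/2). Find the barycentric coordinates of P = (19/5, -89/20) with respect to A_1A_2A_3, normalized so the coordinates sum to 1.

Signed area of the reference triangle: [A_1A_2A_3] = ½·(11·(1−(-19/2)) + 7·(-19/2−(-3/2)) + (-6)·(-3/2−1)) = ½·(231/2 − 56 + 15) = 149/4.
[PA_2A_3] = ½·((19/5)·(1−(-19/2)) + 7·(-19/2−(-89/20)) + (-6)·(-89/20−1)) = ½·(399/10 − 707/20 + 327/10) = 149/8, so the A_1-coordinate is (149/8)/(149/4) = 1/2.
[A_1PA_3] = ½·(11·(-89/20−(-19/2)) + (19/5)·(-19/2−(-3/2)) + (-6)·(-3/2−(-89/20))) = ½·(1111/20 − 152/5 − 177/10) = 149/40, so the A_2-coordinate is 1/10.
[A_1A_2P] = ½·(11·(1−(-89/20)) + 7·(-89/20−(-3/2)) + (19/5)·(-3/2−1)) = ½·(1199/20 − 413/20 − 19/2) = 149/10, so the A_3-coordinate is 2/5.
Check: 1/2 + 1/10 + 2/5 = 1.

(1/2, 1/10, 2/5)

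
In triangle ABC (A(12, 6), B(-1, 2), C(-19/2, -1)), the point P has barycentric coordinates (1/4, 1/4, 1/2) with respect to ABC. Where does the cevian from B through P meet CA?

Line BP meets CA where the B-coordinate vanishes; zeroing P's B-weight and renormalizing leaves C, A-weights 1/2 : 1/4 → (2/3, 1/3).
So Q = (2/3)·C + (1/3)·A = (-7/3, 4/3).

(-7/3, 4/3)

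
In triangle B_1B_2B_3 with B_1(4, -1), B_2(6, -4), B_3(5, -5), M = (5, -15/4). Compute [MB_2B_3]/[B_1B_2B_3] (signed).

1/4

[B_1B_2B_3] = ½·(4·(-4−(-5)) + 6·(-5−(-1)) + 5·(-1−(-4))) = ½·(4 − 24 + 15) = -5/2.
[MB_2B_3] = ½·(5·(-4−(-5)) + 6·(-5−(-15/4)) + 5·(-15/4−(-4))) = ½·(5 − 15/2 + 5/4) = -5/8, so the ratio is (-5/8)/(-5/2) = 1/4.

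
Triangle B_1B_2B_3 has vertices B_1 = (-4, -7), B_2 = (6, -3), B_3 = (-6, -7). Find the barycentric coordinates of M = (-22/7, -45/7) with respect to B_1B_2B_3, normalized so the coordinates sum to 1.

Signed area of the reference triangle: [B_1B_2B_3] = ½·((-4)·(-3−(-7)) + 6·(-7−(-7)) + (-6)·(-7−(-3))) = ½·(-16 + 0 + 24) = 4.
[MB_2B_3] = ½·((-22/7)·(-3−(-7)) + 6·(-7−(-45/7)) + (-6)·(-45/7−(-3))) = ½·(-88/7 − 24/7 + 144/7) = 16/7, so the B_1-coordinate is (16/7)/4 = 4/7.
[B_1MB_3] = ½·((-4)·(-45/7−(-7)) + (-22/7)·(-7−(-7)) + (-6)·(-7−(-45/7))) = ½·(-16/7 + 0 + 24/7) = 4/7, so the B_2-coordinate is 1/7.
[B_1B_2M] = ½·((-4)·(-3−(-45/7)) + 6·(-45/7−(-7)) + (-22/7)·(-7−(-3))) = ½·(-96/7 + 24/7 + 88/7) = 8/7, so the B_3-coordinate is 2/7.
Check: 4/7 + 1/7 + 2/7 = 1.

(4/7, 1/7, 2/7)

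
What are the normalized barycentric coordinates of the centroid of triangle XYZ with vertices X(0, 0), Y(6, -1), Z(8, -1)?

(1/3, 1/3, 1/3)

The centroid is the average of the vertices, so each weight is 1/3.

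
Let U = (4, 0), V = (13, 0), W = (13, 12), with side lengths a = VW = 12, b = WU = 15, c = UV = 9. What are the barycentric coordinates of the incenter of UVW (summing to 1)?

(1/3, 5/12, 1/4)

The incenter has barycentric coordinates proportional to the opposite side lengths: (12 : 15 : 9).
Normalizing by 12+15+9 = 36 gives (1/3, 5/12, 1/4).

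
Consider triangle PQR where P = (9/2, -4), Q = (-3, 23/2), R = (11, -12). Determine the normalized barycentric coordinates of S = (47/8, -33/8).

Signed area of the reference triangle: [PQR] = ½·((9/2)·(23/2−(-12)) + (-3)·(-12−(-4)) + 11·(-4−(23/2))) = ½·(423/4 + 24 − 341/2) = -163/8.
[SQR] = ½·((47/8)·(23/2−(-12)) + (-3)·(-12−(-33/8)) + 11·(-33/8−(23/2))) = ½·(2209/16 + 189/8 − 1375/8) = -163/32, so the P-coordinate is (-163/32)/(-163/8) = 1/4.
[PSR] = ½·((9/2)·(-33/8−(-12)) + (47/8)·(-12−(-4)) + 11·(-4−(-33/8))) = ½·(567/16 − 47 + 11/8) = -163/32, so the Q-coordinate is 1/4.
[PQS] = ½·((9/2)·(23/2−(-33/8)) + (-3)·(-33/8−(-4)) + (47/8)·(-4−(23/2))) = ½·(1125/16 + 3/8 − 1457/16) = -163/16, so the R-coordinate is 1/2.

(1/4, 1/4, 1/2)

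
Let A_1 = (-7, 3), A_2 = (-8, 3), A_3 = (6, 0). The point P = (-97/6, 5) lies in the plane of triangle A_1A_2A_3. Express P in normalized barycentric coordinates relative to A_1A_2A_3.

Signed area of the reference triangle: [A_1A_2A_3] = ½·((-7)·(3−0) + (-8)·(0−3) + 6·(3−3)) = ½·(-21 + 24 + 0) = 3/2.
[PA_2A_3] = ½·((-97/6)·(3−0) + (-8)·(0−5) + 6·(5−3)) = ½·(-97/2 + 40 + 12) = 7/4, so the A_1-coordinate is (7/4)/(3/2) = 7/6.
[A_1PA_3] = ½·((-7)·(5−0) + (-97/6)·(0−3) + 6·(3−5)) = ½·(-35 + 97/2 − 12) = 3/4, so the A_2-coordinate is 1/2.
[A_1A_2P] = ½·((-7)·(3−5) + (-8)·(5−3) + (-97/6)·(3−3)) = ½·(14 − 16 + 0) = -1, so the A_3-coordinate is -2/3.
Check: 7/6 + 1/2 − 2/3 = 1.

(7/6, 1/2, -2/3)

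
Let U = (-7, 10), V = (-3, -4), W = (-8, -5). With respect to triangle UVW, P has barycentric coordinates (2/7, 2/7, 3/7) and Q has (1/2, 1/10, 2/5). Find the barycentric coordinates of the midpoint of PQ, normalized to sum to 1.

(11/28, 27/140, 29/70)

Since both coordinate triples sum to 1, the midpoint's barycentrics are the componentwise average.
(2/7+1/2)/2 = 11/28; similarly 27/140 and 29/70.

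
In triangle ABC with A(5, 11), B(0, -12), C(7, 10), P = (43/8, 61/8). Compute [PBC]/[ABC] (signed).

3/8

[ABC] = ½·(5·(-12−10) + 0·(10−11) + 7·(11−(-12))) = ½·(-110 + 0 + 161) = 51/2.
[PBC] = ½·((43/8)·(-12−10) + 0·(10−(61/8)) + 7·(61/8−(-12))) = ½·(-473/4 + 0 + 1099/8) = 153/16, so the ratio is (153/16)/(51/2) = 3/8.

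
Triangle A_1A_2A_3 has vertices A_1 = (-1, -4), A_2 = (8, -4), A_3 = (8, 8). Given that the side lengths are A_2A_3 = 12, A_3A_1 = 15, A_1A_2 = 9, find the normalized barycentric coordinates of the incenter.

The incenter has barycentric coordinates proportional to the opposite side lengths: (12 : 15 : 9).
Normalizing by 12+15+9 = 36 gives (1/3, 5/12, 1/4).

(1/3, 5/12, 1/4)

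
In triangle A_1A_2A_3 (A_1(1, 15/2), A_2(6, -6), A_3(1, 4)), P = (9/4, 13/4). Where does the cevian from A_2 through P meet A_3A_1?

(1, 19/3)

Barycentric coordinates of P with respect to A_1A_2A_3: (1/2, 1/4, 1/4).
On side A_3A_1 the A_2-coordinate is zero; dropping P's A_2-weight 1/4 and renormalizing the remaining 1/4 : 1/2 gives weights 1/3, 2/3 on A_3, A_1.
Q = (1/3)·(1, 4) + (2/3)·(1, 15/2) = (1, 19/3).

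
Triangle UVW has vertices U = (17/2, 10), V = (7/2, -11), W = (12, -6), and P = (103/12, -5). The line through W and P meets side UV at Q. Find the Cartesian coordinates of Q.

Barycentric coordinates of P with respect to UVW: (1/6, 1/3, 1/2).
On side UV the W-coordinate is zero; dropping P's W-weight 1/2 and renormalizing the remaining 1/6 : 1/3 gives weights 1/3, 2/3 on U, V.
Q = (1/3)·(17/2, 10) + (2/3)·(7/2, -11) = (31/6, -4).

(31/6, -4)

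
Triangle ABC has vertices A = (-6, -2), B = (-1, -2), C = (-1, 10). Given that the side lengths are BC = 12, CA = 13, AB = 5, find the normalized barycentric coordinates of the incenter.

(2/5, 13/30, 1/6)

The incenter has barycentric coordinates proportional to the opposite side lengths: (12 : 13 : 5).
Normalizing by 12+13+5 = 30 gives (2/5, 13/30, 1/6).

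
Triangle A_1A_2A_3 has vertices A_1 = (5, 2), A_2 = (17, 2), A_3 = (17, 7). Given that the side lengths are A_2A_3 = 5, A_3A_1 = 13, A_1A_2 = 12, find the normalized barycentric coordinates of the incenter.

(1/6, 13/30, 2/5)

The incenter has barycentric coordinates proportional to the opposite side lengths: (5 : 13 : 12).
Normalizing by 5+13+12 = 30 gives (1/6, 13/30, 2/5).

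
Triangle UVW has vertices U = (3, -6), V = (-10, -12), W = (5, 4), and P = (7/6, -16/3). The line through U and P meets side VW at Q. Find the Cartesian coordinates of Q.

Barycentric coordinates of P with respect to UVW: (2/3, 1/6, 1/6).
On side VW the U-coordinate is zero; dropping P's U-weight 2/3 and renormalizing the remaining 1/6 : 1/6 gives weights 1/2, 1/2 on V, W.
Q = (1/2)·(-10, -12) + (1/2)·(5, 4) = (-5/2, -4).

(-5/2, -4)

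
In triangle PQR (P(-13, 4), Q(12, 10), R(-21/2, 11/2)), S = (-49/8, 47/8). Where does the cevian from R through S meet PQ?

(-14/3, 6)

Barycentric coordinates of S with respect to PQR: (1/2, 1/4, 1/4).
On side PQ the R-coordinate is zero; dropping S's R-weight 1/4 and renormalizing the remaining 1/2 : 1/4 gives weights 2/3, 1/3 on P, Q.
T = (2/3)·(-13, 4) + (1/3)·(12, 10) = (-14/3, 6).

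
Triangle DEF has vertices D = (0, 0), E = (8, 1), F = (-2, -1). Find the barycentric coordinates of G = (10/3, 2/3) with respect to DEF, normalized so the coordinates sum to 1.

(1, 1/3, -1/3)

Signed area of the reference triangle: [DEF] = ½·(0·(1−(-1)) + 8·(-1−0) + (-2)·(0−1)) = ½·(0 − 8 + 2) = -3.
[GEF] = ½·((10/3)·(1−(-1)) + 8·(-1−(2/3)) + (-2)·(2/3−1)) = ½·(20/3 − 40/3 + 2/3) = -3, so the D-coordinate is (-3)/(-3) = 1.
[DGF] = ½·(0·(2/3−(-1)) + (10/3)·(-1−0) + (-2)·(0−(2/3))) = ½·(0 − 10/3 + 4/3) = -1, so the E-coordinate is 1/3.
[DEG] = ½·(0·(1−(2/3)) + 8·(2/3−0) + (10/3)·(0−1)) = ½·(0 + 16/3 − 10/3) = 1, so the F-coordinate is -1/3.
Check: 1 + 1/3 − 1/3 = 1.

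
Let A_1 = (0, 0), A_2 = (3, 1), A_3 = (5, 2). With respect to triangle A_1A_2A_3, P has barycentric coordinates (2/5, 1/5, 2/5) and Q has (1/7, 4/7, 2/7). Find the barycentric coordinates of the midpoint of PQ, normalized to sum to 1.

Since both coordinate triples sum to 1, the midpoint's barycentrics are the componentwise average.
(2/5+1/7)/2 = 19/70; similarly 27/70 and 12/35.

(19/70, 27/70, 12/35)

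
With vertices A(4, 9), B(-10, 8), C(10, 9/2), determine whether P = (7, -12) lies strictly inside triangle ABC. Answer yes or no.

no

Barycentric coordinates of P: (-227/46, 75/46, 99/23).
The three coordinates are negative, positive, positive; a point is interior exactly when all three are positive.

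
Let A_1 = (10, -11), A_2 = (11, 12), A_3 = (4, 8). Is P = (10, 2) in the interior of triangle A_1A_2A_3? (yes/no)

Barycentric coordinates of P: (66/157, 78/157, 13/157).
The three coordinates are positive, positive, positive; a point is interior exactly when all three are positive.

yes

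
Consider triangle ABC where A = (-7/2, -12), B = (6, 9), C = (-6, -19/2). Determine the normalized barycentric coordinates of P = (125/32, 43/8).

(1/16, 13/16, 1/8)

Signed area of the reference triangle: [ABC] = ½·((-7/2)·(9−(-19/2)) + 6·(-19/2−(-12)) + (-6)·(-12−9)) = ½·(-259/4 + 15 + 126) = 305/8.
[PBC] = ½·((125/32)·(9−(-19/2)) + 6·(-19/2−(43/8)) + (-6)·(43/8−9)) = ½·(4625/64 − 357/4 + 87/4) = 305/128, so the A-coordinate is (305/128)/(305/8) = 1/16.
[APC] = ½·((-7/2)·(43/8−(-19/2)) + (125/32)·(-19/2−(-12)) + (-6)·(-12−(43/8))) = ½·(-833/16 + 625/64 + 417/4) = 3965/128, so the B-coordinate is 13/16.
[ABP] = ½·((-7/2)·(9−(43/8)) + 6·(43/8−(-12)) + (125/32)·(-12−9)) = ½·(-203/16 + 417/4 − 2625/32) = 305/64, so the C-coordinate is 1/8.
Check: 1/16 + 13/16 + 1/8 = 1.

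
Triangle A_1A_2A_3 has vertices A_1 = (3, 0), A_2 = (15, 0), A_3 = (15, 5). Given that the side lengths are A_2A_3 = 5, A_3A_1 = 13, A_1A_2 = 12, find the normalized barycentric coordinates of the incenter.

The incenter has barycentric coordinates proportional to the opposite side lengths: (5 : 13 : 12).
Normalizing by 5+13+12 = 30 gives (1/6, 13/30, 2/5).

(1/6, 13/30, 2/5)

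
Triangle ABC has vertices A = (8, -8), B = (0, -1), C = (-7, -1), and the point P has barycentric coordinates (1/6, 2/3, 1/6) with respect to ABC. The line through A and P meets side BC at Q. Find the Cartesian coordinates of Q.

(-7/5, -1)

Line AP meets BC where the A-coordinate vanishes; zeroing P's A-weight and renormalizing leaves B, C-weights 2/3 : 1/6 → (4/5, 1/5).
So Q = (4/5)·B + (1/5)·C = (-7/5, -1).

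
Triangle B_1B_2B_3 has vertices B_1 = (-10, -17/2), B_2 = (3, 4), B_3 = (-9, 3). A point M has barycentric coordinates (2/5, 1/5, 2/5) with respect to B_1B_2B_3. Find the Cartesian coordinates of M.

(-7, -7/5)

M = (2/5)·B_1 + (1/5)·B_2 + (2/5)·B_3.
x-coordinate: (2/5)·(-10) + (1/5)·3 + (2/5)·(-9) = -7.
y-coordinate: (2/5)·(-17/2) + (1/5)·4 + (2/5)·3 = -7/5.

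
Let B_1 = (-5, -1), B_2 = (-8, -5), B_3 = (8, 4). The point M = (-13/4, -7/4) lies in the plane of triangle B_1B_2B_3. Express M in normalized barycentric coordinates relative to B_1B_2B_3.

Signed area of the reference triangle: [B_1B_2B_3] = ½·((-5)·(-5−4) + (-8)·(4−(-1)) + 8·(-1−(-5))) = ½·(45 − 40 + 32) = 37/2.
[MB_2B_3] = ½·((-13/4)·(-5−4) + (-8)·(4−(-7/4)) + 8·(-7/4−(-5))) = ½·(117/4 − 46 + 26) = 37/8, so the B_1-coordinate is (37/8)/(37/2) = 1/4.
[B_1MB_3] = ½·((-5)·(-7/4−4) + (-13/4)·(4−(-1)) + 8·(-1−(-7/4))) = ½·(115/4 − 65/4 + 6) = 37/4, so the B_2-coordinate is 1/2.
[B_1B_2M] = ½·((-5)·(-5−(-7/4)) + (-8)·(-7/4−(-1)) + (-13/4)·(-1−(-5))) = ½·(65/4 + 6 − 13) = 37/8, so the B_3-coordinate is 1/4.
Check: 1/4 + 1/2 + 1/4 = 1.

(1/4, 1/2, 1/4)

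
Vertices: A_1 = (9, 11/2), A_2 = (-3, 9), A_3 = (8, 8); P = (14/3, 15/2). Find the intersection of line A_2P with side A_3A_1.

(17/2, 27/4)

Barycentric coordinates of P with respect to A_1A_2A_3: (1/3, 1/3, 1/3).
On side A_3A_1 the A_2-coordinate is zero; dropping P's A_2-weight 1/3 and renormalizing the remaining 1/3 : 1/3 gives weights 1/2, 1/2 on A_3, A_1.
Q = (1/2)·(8, 8) + (1/2)·(9, 11/2) = (17/2, 27/4).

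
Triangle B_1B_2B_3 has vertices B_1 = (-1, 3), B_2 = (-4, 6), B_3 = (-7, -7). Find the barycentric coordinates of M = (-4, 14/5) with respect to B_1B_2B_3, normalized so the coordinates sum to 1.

(1/5, 3/5, 1/5)

Signed area of the reference triangle: [B_1B_2B_3] = ½·((-1)·(6−(-7)) + (-4)·(-7−3) + (-7)·(3−6)) = ½·(-13 + 40 + 21) = 24.
[MB_2B_3] = ½·((-4)·(6−(-7)) + (-4)·(-7−(14/5)) + (-7)·(14/5−6)) = ½·(-52 + 196/5 + 112/5) = 24/5, so the B_1-coordinate is (24/5)/24 = 1/5.
[B_1MB_3] = ½·((-1)·(14/5−(-7)) + (-4)·(-7−3) + (-7)·(3−(14/5))) = ½·(-49/5 + 40 − 7/5) = 72/5, so the B_2-coordinate is 3/5.
[B_1B_2M] = ½·((-1)·(6−(14/5)) + (-4)·(14/5−3) + (-4)·(3−6)) = ½·(-16/5 + 4/5 + 12) = 24/5, so the B_3-coordinate is 1/5.
Check: 1/5 + 3/5 + 1/5 = 1.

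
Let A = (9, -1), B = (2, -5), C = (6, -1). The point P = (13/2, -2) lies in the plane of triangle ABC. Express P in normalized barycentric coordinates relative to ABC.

Signed area of the reference triangle: [ABC] = ½·(9·(-5−(-1)) + 2·(-1−(-1)) + 6·(-1−(-5))) = ½·(-36 + 0 + 24) = -6.
[PBC] = ½·((13/2)·(-5−(-1)) + 2·(-1−(-2)) + 6·(-2−(-5))) = ½·(-26 + 2 + 18) = -3, so the A-coordinate is (-3)/(-6) = 1/2.
[APC] = ½·(9·(-2−(-1)) + (13/2)·(-1−(-1)) + 6·(-1−(-2))) = ½·(-9 + 0 + 6) = -3/2, so the B-coordinate is 1/4.
[ABP] = ½·(9·(-5−(-2)) + 2·(-2−(-1)) + (13/2)·(-1−(-5))) = ½·(-27 − 2 + 26) = -3/2, so the C-coordinate is 1/4.
Check: 1/2 + 1/4 + 1/4 = 1.

(1/2, 1/4, 1/4)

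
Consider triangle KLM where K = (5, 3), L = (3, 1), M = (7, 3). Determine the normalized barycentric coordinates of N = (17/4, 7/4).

Signed area of the reference triangle: [KLM] = ½·(5·(1−3) + 3·(3−3) + 7·(3−1)) = ½·(-10 + 0 + 14) = 2.
[NLM] = ½·((17/4)·(1−3) + 3·(3−(7/4)) + 7·(7/4−1)) = ½·(-17/2 + 15/4 + 21/4) = 1/4, so the K-coordinate is (1/4)/2 = 1/8.
[KNM] = ½·(5·(7/4−3) + (17/4)·(3−3) + 7·(3−(7/4))) = ½·(-25/4 + 0 + 35/4) = 5/4, so the L-coordinate is 5/8.
[KLN] = ½·(5·(1−(7/4)) + 3·(7/4−3) + (17/4)·(3−1)) = ½·(-15/4 − 15/4 + 17/2) = 1/2, so the M-coordinate is 1/4.

(1/8, 5/8, 1/4)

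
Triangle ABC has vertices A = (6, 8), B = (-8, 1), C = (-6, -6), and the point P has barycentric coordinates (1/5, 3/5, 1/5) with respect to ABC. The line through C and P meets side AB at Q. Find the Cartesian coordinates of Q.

(-9/2, 11/4)

Line CP meets AB where the C-coordinate vanishes; zeroing P's C-weight and renormalizing leaves A, B-weights 1/5 : 3/5 → (1/4, 3/4).
So Q = (1/4)·A + (3/4)·B = (-9/2, 11/4).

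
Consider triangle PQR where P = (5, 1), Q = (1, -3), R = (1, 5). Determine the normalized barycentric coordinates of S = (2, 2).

Signed area of the reference triangle: [PQR] = ½·(5·(-3−5) + 1·(5−1) + 1·(1−(-3))) = ½·(-40 + 4 + 4) = -16.
[SQR] = ½·(2·(-3−5) + 1·(5−2) + 1·(2−(-3))) = ½·(-16 + 3 + 5) = -4, so the P-coordinate is (-4)/(-16) = 1/4.
[PSR] = ½·(5·(2−5) + 2·(5−1) + 1·(1−2)) = ½·(-15 + 8 − 1) = -4, so the Q-coordinate is 1/4.
[PQS] = ½·(5·(-3−2) + 1·(2−1) + 2·(1−(-3))) = ½·(-25 + 1 + 8) = -8, so the R-coordinate is 1/2.
Check: 1/4 + 1/4 + 1/2 = 1.

(1/4, 1/4, 1/2)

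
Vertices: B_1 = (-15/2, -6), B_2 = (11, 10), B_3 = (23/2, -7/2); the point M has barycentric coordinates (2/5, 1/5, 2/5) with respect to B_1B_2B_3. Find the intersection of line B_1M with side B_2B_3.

(34/3, 1)

Line B_1M meets B_2B_3 where the B_1-coordinate vanishes; zeroing M's B_1-weight and renormalizing leaves B_2, B_3-weights 1/5 : 2/5 → (1/3, 2/3).
So N = (1/3)·B_2 + (2/3)·B_3 = (34/3, 1).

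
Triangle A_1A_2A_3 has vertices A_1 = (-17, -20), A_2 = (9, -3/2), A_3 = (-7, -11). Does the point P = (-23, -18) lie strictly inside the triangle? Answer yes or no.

Barycentric coordinates of P: (-40/49, -74/49, 163/49).
The three coordinates are negative, negative, positive; a point is interior exactly when all three are positive.

no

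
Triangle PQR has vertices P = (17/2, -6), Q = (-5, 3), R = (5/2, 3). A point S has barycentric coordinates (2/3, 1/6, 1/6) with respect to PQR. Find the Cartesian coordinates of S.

S = (2/3)·P + (1/6)·Q + (1/6)·R.
x-coordinate: (2/3)·(17/2) + (1/6)·(-5) + (1/6)·(5/2) = 21/4.
y-coordinate: (2/3)·(-6) + (1/6)·3 + (1/6)·3 = -3.

(21/4, -3)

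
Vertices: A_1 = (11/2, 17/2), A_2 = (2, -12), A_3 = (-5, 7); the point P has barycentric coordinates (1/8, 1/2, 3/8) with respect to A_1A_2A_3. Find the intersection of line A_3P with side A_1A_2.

(27/10, -79/10)

Line A_3P meets A_1A_2 where the A_3-coordinate vanishes; zeroing P's A_3-weight and renormalizing leaves A_1, A_2-weights 1/8 : 1/2 → (1/5, 4/5).
So Q = (1/5)·A_1 + (4/5)·A_2 = (27/10, -79/10).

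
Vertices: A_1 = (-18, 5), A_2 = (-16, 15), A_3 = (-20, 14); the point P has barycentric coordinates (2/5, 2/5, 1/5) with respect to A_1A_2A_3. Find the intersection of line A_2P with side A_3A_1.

(-56/3, 8)

Line A_2P meets A_3A_1 where the A_2-coordinate vanishes; zeroing P's A_2-weight and renormalizing leaves A_3, A_1-weights 1/5 : 2/5 → (1/3, 2/3).
So Q = (1/3)·A_3 + (2/3)·A_1 = (-56/3, 8).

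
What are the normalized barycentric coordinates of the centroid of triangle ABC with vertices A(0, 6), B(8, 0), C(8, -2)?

The centroid is the average of the vertices, so each weight is 1/3.

(1/3, 1/3, 1/3)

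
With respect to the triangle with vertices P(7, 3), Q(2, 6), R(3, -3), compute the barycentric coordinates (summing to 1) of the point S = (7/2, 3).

Signed area of the reference triangle: [PQR] = ½·(7·(6−(-3)) + 2·(-3−3) + 3·(3−6)) = ½·(63 − 12 − 9) = 21.
[SQR] = ½·((7/2)·(6−(-3)) + 2·(-3−3) + 3·(3−6)) = ½·(63/2 − 12 − 9) = 21/4, so the P-coordinate is (21/4)/21 = 1/4.
[PSR] = ½·(7·(3−(-3)) + (7/2)·(-3−3) + 3·(3−3)) = ½·(42 − 21 + 0) = 21/2, so the Q-coordinate is 1/2.
[PQS] = ½·(7·(6−3) + 2·(3−3) + (7/2)·(3−6)) = ½·(21 + 0 − 21/2) = 21/4, so the R-coordinate is 1/4.

(1/4, 1/2, 1/4)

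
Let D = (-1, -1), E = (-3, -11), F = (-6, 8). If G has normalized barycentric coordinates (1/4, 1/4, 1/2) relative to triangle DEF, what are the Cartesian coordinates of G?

G = (1/4)·D + (1/4)·E + (1/2)·F.
x-coordinate: (1/4)·(-1) + (1/4)·(-3) + (1/2)·(-6) = -4.
y-coordinate: (1/4)·(-1) + (1/4)·(-11) + (1/2)·8 = 1.

(-4, 1)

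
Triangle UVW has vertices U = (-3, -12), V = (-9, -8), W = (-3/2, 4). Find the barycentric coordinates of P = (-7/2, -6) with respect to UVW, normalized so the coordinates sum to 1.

(1/2, 1/6, 1/3)

Signed area of the reference triangle: [UVW] = ½·((-3)·(-8−4) + (-9)·(4−(-12)) + (-3/2)·(-12−(-8))) = ½·(36 − 144 + 6) = -51.
[PVW] = ½·((-7/2)·(-8−4) + (-9)·(4−(-6)) + (-3/2)·(-6−(-8))) = ½·(42 − 90 − 3) = -51/2, so the U-coordinate is (-51/2)/(-51) = 1/2.
[UPW] = ½·((-3)·(-6−4) + (-7/2)·(4−(-12)) + (-3/2)·(-12−(-6))) = ½·(30 − 56 + 9) = -17/2, so the V-coordinate is 1/6.
[UVP] = ½·((-3)·(-8−(-6)) + (-9)·(-6−(-12)) + (-7/2)·(-12−(-8))) = ½·(6 − 54 + 14) = -17, so the W-coordinate is 1/3.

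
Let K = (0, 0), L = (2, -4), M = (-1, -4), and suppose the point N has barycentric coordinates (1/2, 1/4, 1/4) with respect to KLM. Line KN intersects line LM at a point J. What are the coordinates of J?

Line KN meets LM where the K-coordinate vanishes; zeroing N's K-weight and renormalizing leaves L, M-weights 1/4 : 1/4 → (1/2, 1/2).
So J = (1/2)·L + (1/2)·M = (1/2, -4).

(1/2, -4)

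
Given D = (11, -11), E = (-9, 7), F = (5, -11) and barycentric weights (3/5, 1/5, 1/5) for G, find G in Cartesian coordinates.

G = (3/5)·D + (1/5)·E + (1/5)·F.
x-coordinate: (3/5)·11 + (1/5)·(-9) + (1/5)·5 = 29/5.
y-coordinate: (3/5)·(-11) + (1/5)·7 + (1/5)·(-11) = -37/5.

(29/5, -37/5)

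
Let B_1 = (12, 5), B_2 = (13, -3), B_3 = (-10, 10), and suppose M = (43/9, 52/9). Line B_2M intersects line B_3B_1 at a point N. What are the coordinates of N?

(15/4, 55/8)

Barycentric coordinates of M with respect to B_1B_2B_3: (5/9, 1/9, 1/3).
On side B_3B_1 the B_2-coordinate is zero; dropping M's B_2-weight 1/9 and renormalizing the remaining 1/3 : 5/9 gives weights 3/8, 5/8 on B_3, B_1.
N = (3/8)·(-10, 10) + (5/8)·(12, 5) = (15/4, 55/8).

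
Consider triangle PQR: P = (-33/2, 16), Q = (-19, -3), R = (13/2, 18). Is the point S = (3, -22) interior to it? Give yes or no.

Barycentric coordinates of S: (-631/288, 913/432, 931/864).
The three coordinates are negative, positive, positive; a point is interior exactly when all three are positive.

no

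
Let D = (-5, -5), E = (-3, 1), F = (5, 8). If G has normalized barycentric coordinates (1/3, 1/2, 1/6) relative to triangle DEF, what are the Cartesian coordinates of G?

(-7/3, 1/6)

G = (1/3)·D + (1/2)·E + (1/6)·F.
x-coordinate: (1/3)·(-5) + (1/2)·(-3) + (1/6)·5 = -7/3.
y-coordinate: (1/3)·(-5) + (1/2)·1 + (1/6)·8 = 1/6.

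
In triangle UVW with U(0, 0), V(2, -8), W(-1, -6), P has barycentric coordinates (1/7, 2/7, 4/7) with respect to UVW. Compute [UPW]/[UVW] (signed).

2/7

The signed ratio [UPW]/[UVW] equals the barycentric coordinate of P at vertex V, which is 2/7.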